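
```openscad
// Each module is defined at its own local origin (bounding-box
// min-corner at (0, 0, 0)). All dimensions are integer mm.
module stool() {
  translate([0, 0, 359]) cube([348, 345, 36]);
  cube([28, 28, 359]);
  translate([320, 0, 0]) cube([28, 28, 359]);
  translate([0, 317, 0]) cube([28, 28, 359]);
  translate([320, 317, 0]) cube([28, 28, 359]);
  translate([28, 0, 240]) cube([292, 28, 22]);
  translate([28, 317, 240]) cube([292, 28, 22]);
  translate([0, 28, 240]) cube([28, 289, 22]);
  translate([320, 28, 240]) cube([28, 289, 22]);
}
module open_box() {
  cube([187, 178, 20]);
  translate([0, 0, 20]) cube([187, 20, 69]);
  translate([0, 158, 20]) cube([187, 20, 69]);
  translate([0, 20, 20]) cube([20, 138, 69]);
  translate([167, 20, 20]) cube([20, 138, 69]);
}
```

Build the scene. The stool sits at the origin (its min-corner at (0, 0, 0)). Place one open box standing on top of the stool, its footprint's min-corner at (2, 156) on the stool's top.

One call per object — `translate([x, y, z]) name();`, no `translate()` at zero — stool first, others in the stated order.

stool();
translate([2, 156, 395]) open_box();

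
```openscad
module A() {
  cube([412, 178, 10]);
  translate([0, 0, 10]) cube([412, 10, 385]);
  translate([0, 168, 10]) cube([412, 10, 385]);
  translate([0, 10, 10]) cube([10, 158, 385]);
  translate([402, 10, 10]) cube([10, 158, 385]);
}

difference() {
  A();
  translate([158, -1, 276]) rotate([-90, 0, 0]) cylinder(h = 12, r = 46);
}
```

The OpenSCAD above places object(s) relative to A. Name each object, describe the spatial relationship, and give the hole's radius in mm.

The subtracted cylinder has r = 46 mm.

A is an open box. The open box has a circular hole through its front wall. The hole's radius is 46 mm.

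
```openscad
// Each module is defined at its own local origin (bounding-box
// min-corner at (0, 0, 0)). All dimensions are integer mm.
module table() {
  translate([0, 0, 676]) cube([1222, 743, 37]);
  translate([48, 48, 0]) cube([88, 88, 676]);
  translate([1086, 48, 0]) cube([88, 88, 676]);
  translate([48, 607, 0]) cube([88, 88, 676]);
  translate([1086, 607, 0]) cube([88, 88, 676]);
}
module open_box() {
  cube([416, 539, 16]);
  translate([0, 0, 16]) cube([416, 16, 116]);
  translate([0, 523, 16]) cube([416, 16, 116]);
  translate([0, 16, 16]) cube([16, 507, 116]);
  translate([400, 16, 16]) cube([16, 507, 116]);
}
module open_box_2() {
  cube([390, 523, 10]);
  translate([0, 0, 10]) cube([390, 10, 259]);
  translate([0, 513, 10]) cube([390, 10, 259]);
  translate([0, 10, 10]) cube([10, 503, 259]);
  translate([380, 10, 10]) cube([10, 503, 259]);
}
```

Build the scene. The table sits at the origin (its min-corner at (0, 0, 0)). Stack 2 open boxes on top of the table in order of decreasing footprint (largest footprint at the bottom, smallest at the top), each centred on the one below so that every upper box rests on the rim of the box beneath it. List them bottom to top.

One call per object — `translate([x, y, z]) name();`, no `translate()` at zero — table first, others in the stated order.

table();
translate([403, 102, 713]) open_box();
translate([416, 110, 845]) open_box_2();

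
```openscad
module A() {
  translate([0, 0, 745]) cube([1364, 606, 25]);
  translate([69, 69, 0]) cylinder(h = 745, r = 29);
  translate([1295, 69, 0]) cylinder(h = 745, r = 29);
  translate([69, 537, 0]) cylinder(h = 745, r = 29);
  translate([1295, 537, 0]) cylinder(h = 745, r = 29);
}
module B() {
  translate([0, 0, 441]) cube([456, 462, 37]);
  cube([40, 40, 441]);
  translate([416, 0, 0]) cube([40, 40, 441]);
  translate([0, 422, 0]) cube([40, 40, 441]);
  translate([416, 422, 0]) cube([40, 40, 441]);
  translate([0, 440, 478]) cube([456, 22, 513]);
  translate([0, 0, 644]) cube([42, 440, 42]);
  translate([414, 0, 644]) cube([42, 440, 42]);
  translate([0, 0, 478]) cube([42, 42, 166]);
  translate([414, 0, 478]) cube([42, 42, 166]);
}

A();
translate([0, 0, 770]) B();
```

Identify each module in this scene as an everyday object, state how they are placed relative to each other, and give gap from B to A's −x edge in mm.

The chair's min-x is at 0; the table's min-x is 0; gap = 0 mm.

A is a table. B is a chair. The chair is on top of the table. The gap from the chair to the table's −x edge is 0 mm.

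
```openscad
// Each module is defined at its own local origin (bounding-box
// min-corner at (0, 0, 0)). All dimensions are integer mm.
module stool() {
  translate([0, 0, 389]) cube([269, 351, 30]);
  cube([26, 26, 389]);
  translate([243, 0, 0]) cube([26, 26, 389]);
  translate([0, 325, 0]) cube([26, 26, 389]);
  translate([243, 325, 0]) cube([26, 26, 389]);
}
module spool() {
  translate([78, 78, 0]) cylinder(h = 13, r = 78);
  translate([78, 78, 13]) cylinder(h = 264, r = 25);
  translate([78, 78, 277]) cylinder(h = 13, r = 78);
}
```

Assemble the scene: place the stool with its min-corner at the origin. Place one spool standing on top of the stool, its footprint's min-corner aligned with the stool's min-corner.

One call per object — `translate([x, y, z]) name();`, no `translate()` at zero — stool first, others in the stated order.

stool();
translate([0, 0, 419]) spool();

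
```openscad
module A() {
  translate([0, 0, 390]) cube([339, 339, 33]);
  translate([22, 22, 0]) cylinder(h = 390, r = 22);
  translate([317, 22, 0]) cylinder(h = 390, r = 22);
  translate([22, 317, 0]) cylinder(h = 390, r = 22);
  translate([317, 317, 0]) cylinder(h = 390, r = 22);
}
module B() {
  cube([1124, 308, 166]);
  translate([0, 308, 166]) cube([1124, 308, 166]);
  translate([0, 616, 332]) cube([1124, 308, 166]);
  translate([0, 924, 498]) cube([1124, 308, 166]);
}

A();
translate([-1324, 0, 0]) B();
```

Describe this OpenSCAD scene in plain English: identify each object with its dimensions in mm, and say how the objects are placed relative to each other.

A is a four-legged stool. The seat is a 339×339×33 mm slab whose top surface is at z = 423 mm; four round legs, each 44 mm in diameter, run from the floor (z = 0) to the underside of the seat, each leg's axis is inset half a diameter from the nearest pair of seat edges (so the leg's bounding box is flush with the corner).

B is a run of 4 identical solid stair steps. Each tread is 1124×308 mm and each step block is 166 mm high. Step 1 rests on the floor; step k is offset from step 1 by (k−1)×308 mm in y and (k−1)×166 mm in z.

The staircase is on the floor beside the stool on its −x side.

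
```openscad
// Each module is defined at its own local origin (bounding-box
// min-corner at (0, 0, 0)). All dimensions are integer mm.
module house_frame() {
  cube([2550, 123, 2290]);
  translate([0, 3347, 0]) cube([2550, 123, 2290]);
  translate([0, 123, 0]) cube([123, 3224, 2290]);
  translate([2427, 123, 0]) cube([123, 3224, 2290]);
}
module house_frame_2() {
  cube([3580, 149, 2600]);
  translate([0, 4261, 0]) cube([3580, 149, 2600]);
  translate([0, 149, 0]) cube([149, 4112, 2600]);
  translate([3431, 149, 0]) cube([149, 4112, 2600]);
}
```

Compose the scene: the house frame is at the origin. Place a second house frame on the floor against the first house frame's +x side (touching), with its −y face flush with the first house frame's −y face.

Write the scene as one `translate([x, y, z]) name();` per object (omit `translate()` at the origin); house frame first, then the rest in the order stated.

house_frame();
translate([2550, 0, 0]) house_frame_2();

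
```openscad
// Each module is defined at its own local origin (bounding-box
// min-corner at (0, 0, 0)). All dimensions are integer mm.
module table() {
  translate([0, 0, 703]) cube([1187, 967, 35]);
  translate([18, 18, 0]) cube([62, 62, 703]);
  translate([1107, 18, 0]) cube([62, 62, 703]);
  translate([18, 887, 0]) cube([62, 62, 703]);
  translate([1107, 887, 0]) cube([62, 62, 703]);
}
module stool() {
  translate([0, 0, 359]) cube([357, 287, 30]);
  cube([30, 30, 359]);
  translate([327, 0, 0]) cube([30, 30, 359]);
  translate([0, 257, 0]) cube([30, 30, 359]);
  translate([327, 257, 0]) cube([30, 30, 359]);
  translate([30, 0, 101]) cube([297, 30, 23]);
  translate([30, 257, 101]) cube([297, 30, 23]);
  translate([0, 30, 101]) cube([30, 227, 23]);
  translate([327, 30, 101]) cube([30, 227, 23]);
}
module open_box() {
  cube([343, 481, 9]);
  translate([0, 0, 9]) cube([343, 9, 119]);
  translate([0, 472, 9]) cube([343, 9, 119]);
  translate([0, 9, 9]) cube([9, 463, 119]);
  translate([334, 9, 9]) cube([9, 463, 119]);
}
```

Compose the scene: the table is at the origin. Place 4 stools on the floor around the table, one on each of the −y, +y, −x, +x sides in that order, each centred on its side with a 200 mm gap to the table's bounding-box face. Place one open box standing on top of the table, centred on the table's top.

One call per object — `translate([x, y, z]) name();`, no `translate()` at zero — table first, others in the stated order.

table();
translate([415, -487, 0]) stool();
translate([415, 1167, 0]) stool();
translate([-557, 340, 0]) stool();
translate([1387, 340, 0]) stool();
translate([422, 243, 738]) open_box();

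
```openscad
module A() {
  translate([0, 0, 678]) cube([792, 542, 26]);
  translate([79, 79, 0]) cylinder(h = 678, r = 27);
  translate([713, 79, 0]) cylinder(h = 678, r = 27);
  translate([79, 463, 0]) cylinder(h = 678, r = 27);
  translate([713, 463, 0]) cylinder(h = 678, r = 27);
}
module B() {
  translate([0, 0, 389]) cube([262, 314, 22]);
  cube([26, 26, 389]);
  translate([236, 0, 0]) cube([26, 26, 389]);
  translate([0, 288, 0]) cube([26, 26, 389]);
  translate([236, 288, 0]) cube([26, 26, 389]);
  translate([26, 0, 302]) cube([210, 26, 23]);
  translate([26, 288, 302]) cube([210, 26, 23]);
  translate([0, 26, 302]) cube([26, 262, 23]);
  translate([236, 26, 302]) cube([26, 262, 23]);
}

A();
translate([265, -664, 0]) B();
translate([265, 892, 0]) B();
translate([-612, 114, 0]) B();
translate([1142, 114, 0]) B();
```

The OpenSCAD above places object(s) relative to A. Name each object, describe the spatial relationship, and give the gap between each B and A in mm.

Each stool's nearest face is 350 mm from the table's bounding box.

A is a table. B is a stool. Four stools sit around the table at the −y, +y, −x, +x sides. The gap between each stool and the table is 350 mm.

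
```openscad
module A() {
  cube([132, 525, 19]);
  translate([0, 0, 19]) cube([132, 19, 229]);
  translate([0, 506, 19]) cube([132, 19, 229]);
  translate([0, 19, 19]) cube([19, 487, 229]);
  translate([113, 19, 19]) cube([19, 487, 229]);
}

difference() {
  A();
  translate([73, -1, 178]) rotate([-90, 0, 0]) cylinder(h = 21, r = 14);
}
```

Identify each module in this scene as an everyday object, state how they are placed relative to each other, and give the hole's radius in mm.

A is an open box. The open box has a circular hole through its front wall. The hole's radius is 14 mm.

The subtracted cylinder has r = 14 mm.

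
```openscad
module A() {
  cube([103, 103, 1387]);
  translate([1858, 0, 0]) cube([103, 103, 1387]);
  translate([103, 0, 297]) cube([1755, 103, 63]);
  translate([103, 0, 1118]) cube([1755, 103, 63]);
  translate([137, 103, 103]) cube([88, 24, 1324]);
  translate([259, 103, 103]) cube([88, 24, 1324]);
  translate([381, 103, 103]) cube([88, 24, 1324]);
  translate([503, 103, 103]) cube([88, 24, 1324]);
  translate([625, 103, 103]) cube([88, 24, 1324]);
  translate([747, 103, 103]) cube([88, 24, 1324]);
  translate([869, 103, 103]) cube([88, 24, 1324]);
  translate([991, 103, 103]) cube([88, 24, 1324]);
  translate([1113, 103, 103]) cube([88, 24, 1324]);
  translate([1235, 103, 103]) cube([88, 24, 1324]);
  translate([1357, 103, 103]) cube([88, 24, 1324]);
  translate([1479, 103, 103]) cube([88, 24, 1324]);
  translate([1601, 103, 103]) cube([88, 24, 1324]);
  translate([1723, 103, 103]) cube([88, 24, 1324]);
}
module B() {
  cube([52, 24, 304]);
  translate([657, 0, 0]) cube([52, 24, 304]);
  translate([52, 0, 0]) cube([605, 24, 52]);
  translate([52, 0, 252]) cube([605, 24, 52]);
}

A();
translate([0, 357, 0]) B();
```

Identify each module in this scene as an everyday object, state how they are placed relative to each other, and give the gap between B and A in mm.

The picture frame's nearest face is 230 mm from the fence section's +y face.

A is a fence section. B is a picture frame. The picture frame is on the floor beside the fence section on its +y side. The gap between the picture frame and the fence section is 230 mm.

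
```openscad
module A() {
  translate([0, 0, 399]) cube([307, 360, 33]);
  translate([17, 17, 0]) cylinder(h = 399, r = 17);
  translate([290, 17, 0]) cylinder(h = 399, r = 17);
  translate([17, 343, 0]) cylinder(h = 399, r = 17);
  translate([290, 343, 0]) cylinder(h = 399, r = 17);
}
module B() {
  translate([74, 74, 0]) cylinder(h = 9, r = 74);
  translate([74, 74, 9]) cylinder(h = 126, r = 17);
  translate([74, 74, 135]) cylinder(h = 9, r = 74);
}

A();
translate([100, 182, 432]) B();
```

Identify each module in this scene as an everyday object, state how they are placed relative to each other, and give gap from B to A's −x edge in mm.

A is a stool. B is a spool. The spool is on top of the stool. The gap from the spool to the stool's −x edge is 100 mm.

The spool's min-x is at 100; the stool's min-x is 0; gap = 100 mm.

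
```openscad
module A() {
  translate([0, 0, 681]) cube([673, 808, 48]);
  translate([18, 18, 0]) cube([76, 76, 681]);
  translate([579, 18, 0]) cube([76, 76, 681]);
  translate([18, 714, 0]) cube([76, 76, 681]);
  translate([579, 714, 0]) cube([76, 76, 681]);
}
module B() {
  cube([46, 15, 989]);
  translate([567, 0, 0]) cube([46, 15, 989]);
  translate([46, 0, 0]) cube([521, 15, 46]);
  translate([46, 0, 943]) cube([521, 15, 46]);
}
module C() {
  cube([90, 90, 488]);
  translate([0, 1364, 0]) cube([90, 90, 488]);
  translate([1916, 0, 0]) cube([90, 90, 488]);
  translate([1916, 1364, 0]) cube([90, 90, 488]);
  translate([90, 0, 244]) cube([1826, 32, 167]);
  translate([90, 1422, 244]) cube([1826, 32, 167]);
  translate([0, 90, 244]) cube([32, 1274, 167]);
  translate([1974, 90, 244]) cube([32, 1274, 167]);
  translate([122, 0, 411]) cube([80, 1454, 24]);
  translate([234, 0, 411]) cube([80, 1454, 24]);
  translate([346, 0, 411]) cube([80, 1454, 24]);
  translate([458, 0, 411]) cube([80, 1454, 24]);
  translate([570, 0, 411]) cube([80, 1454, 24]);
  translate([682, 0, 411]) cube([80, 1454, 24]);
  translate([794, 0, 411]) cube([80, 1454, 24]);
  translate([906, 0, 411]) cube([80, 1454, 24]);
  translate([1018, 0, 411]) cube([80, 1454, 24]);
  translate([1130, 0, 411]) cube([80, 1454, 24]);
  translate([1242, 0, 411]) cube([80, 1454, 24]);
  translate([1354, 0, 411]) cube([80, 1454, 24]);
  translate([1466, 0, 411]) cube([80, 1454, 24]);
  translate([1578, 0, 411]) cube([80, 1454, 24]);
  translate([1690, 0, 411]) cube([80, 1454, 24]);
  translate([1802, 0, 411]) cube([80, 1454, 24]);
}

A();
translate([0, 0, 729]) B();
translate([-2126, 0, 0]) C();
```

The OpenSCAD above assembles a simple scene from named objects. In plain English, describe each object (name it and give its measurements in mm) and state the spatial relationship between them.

A is a table with a 673×808 mm rectangular top, 48 mm thick, top surface at z = 729 mm, supported by four 76×76 mm square legs, each inset 18 mm from the nearest pair of top edges, running from the floor.

B is a picture frame with a 521×897 mm rectangular opening (x by z) and a uniform 46 mm border on every side. Frame depth is 15 mm along y. It is built from two vertical stiles running the full outside height and two horizontal rails spanning the gap between the stiles.

C is a bed frame 2006 mm long (x) by 1454 mm wide (y). Four 90×90 mm corner posts, 488 mm tall, at the corners of the footprint. Four rails of 32 mm thickness and 167 mm height run between adjacent posts with their undersides at z = 244 mm, their outer faces flush with the outside of the frame (the two x-running rails run between the posts' inner faces; the two y-running rails run between the posts' inner faces). 16 slats, each 80 mm wide (x) and 24 mm thick, lie across the top of the two x-running rails, running the full 1454 mm width of the frame in y; the slats are evenly spaced along x between the inner faces of the end posts with equal gaps (rounded down to the nearest mm) at the −x end and between each pair — any rounding remainder accumulates at the +x end.

The picture frame is on top of the table. The bed frame is on the floor beside the table on its −x side.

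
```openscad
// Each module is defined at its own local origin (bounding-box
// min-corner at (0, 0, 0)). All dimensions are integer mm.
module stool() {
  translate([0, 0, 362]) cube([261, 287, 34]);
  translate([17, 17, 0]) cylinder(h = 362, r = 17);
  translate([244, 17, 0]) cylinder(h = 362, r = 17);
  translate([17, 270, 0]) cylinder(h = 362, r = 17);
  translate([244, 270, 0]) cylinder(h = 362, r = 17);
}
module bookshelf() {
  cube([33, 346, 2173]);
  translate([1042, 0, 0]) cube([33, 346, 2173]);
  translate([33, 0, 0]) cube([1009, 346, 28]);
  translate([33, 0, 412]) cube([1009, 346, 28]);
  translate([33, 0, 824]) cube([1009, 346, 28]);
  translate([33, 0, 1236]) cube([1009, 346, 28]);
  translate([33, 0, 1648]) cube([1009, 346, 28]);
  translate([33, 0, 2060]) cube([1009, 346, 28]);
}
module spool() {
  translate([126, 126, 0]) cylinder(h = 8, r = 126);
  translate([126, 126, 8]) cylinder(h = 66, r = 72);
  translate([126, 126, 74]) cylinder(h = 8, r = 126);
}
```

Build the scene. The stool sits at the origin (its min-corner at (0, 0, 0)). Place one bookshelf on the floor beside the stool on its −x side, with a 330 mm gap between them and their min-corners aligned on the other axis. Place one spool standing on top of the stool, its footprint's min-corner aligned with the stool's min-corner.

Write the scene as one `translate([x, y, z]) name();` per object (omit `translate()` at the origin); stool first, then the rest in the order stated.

stool();
translate([-1405, 0, 0]) bookshelf();
translate([0, 0, 396]) spool();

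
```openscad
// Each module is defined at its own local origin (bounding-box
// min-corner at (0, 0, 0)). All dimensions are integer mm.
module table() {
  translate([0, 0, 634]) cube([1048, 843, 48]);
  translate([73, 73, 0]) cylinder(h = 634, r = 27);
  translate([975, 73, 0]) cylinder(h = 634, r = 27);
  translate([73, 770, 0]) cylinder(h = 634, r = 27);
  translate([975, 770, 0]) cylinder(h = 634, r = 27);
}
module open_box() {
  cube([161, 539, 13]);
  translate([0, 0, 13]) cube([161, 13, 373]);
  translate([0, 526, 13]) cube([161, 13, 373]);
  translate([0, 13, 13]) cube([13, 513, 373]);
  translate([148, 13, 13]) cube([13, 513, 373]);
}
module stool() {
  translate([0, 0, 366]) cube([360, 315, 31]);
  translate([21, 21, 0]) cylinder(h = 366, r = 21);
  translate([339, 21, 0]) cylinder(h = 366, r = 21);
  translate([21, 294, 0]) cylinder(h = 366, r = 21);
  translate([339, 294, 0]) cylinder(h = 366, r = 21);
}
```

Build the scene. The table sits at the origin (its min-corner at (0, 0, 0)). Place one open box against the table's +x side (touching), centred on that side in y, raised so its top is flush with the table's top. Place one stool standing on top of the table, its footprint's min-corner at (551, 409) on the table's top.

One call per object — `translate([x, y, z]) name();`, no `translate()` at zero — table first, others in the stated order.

table();
translate([1048, 152, 296]) open_box();
translate([551, 409, 682]) stool();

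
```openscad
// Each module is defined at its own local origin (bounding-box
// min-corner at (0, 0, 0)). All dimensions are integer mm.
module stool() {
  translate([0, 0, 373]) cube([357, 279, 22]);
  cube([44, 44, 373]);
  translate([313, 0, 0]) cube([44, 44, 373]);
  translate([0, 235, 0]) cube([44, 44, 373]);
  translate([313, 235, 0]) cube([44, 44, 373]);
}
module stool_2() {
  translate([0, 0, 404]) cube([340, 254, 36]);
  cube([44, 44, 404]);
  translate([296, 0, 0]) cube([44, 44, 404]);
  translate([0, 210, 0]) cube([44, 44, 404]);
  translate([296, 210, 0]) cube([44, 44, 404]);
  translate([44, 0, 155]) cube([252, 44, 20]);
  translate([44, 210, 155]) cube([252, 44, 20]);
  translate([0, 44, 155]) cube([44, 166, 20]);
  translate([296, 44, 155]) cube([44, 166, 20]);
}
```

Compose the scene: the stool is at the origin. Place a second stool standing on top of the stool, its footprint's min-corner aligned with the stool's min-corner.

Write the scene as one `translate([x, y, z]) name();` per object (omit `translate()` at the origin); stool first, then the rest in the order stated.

stool();
translate([0, 0, 395]) stool_2();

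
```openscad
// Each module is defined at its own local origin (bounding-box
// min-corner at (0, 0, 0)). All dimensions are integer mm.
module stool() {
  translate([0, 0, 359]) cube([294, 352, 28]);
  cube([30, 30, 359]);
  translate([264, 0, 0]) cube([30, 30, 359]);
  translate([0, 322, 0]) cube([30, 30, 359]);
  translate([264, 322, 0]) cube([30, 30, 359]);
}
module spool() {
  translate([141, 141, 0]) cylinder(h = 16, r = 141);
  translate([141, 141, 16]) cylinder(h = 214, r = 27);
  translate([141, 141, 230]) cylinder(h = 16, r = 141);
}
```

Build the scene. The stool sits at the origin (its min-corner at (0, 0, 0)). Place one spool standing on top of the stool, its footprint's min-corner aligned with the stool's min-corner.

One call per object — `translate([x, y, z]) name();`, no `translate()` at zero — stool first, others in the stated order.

stool();
translate([0, 0, 387]) spool();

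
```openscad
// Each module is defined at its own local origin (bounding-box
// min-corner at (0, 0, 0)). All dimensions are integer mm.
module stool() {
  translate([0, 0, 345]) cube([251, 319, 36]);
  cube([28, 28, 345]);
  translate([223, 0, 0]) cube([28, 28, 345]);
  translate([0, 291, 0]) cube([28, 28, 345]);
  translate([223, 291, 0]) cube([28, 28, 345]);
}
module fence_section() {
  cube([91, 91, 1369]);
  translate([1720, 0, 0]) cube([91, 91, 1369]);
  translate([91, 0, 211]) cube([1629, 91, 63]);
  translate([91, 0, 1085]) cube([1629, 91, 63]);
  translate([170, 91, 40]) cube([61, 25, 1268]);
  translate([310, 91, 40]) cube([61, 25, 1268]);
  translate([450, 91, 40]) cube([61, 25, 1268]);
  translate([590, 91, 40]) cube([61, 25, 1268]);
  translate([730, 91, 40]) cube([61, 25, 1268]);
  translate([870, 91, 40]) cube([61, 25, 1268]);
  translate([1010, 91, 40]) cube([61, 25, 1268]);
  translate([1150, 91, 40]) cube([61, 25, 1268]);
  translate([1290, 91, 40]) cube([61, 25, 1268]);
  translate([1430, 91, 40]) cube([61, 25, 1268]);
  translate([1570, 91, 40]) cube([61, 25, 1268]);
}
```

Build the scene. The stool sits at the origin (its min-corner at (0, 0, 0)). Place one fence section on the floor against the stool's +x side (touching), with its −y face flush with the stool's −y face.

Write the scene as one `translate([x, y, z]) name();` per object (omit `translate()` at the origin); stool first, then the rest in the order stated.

stool();
translate([251, 0, 0]) fence_section();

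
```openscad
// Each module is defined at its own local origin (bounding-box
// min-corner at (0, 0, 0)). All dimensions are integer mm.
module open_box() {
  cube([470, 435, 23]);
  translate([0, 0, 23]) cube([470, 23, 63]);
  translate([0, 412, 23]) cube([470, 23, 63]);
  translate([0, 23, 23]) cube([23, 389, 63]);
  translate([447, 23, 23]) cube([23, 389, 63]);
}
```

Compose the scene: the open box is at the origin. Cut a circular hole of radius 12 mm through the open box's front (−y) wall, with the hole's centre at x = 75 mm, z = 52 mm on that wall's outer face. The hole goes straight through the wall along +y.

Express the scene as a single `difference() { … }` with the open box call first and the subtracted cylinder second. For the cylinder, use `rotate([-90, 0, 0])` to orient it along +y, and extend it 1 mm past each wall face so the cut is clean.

difference() {
  open_box();
  translate([75, -1, 52]) rotate([-90, 0, 0]) cylinder(h = 25, r = 12);
}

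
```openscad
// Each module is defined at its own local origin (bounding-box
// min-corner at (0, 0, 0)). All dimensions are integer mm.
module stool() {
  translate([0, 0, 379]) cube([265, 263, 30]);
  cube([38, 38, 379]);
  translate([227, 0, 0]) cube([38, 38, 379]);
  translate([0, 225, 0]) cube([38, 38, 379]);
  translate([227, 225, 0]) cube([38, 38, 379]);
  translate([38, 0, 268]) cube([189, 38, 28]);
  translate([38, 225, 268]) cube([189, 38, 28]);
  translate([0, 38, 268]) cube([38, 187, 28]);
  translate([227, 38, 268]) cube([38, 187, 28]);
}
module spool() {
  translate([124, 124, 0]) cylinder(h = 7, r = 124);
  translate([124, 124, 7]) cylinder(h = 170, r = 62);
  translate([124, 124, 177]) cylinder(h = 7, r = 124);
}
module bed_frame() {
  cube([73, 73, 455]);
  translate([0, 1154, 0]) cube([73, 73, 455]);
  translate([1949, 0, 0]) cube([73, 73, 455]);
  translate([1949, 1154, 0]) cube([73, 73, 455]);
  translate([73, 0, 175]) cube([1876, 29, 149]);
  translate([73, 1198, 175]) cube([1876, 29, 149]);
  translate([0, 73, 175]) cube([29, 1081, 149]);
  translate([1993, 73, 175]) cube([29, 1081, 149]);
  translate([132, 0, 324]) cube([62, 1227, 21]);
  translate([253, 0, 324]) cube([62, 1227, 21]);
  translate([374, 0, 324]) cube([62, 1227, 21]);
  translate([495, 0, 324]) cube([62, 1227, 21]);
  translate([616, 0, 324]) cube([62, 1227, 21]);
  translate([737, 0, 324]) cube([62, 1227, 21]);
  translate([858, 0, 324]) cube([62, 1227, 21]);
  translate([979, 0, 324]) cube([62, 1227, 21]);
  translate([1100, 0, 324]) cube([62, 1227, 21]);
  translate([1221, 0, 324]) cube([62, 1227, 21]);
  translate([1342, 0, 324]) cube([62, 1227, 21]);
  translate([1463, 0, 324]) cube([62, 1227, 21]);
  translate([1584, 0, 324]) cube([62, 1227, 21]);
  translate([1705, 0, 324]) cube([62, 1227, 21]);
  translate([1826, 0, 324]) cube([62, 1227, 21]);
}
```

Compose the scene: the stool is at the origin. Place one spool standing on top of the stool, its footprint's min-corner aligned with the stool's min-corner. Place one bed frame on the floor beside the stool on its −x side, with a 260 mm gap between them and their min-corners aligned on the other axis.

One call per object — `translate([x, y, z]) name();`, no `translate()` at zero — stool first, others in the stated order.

stool();
translate([0, 0, 409]) spool();
translate([-2282, 0, 0]) bed_frame();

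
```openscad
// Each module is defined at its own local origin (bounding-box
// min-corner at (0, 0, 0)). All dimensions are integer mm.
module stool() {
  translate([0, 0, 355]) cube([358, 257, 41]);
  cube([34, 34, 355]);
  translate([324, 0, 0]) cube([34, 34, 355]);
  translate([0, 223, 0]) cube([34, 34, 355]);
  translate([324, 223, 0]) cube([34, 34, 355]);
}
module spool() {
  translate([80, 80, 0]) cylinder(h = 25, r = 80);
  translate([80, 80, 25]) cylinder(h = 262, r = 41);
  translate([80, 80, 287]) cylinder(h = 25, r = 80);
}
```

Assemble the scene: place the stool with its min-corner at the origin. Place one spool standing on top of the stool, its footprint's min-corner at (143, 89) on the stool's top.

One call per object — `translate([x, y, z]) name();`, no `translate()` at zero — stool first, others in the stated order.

stool();
translate([143, 89, 396]) spool();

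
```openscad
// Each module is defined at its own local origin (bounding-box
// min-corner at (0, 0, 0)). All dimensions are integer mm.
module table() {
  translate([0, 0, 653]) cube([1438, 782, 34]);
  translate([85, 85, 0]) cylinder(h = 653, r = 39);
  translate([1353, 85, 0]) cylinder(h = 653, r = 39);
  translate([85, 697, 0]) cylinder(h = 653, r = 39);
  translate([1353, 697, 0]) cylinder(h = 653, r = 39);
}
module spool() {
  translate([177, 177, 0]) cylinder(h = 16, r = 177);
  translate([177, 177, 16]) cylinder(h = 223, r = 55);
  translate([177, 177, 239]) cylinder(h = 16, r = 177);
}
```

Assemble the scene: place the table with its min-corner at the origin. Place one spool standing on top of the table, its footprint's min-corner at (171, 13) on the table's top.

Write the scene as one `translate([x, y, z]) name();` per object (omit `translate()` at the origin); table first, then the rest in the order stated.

table();
translate([171, 13, 687]) spool();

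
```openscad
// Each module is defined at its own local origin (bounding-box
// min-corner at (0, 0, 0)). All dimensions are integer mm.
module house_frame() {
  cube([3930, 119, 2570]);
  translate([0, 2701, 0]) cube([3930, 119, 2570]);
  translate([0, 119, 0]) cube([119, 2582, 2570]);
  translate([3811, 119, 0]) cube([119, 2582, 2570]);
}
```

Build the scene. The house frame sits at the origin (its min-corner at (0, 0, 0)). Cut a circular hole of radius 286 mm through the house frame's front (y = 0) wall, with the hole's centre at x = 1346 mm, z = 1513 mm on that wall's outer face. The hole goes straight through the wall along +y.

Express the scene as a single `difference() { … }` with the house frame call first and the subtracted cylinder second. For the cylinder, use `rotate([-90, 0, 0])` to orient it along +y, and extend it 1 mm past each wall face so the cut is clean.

difference() {
  house_frame();
  translate([1346, -1, 1513]) rotate([-90, 0, 0]) cylinder(h = 121, r = 286);
}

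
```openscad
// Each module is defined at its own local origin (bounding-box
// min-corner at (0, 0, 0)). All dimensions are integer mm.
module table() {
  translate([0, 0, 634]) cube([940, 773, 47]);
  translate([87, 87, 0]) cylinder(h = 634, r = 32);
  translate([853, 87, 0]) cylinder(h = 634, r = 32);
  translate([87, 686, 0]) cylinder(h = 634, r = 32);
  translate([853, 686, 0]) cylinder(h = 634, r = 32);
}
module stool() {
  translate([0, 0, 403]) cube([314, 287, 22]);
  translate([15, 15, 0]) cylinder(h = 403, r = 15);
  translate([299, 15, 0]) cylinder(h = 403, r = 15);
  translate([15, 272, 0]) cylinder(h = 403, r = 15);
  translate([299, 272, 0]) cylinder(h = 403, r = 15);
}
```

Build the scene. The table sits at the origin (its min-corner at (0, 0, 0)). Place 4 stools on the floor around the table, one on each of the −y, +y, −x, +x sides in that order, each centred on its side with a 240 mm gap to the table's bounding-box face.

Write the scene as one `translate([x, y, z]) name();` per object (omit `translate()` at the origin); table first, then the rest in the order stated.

table();
translate([313, -527, 0]) stool();
translate([313, 1013, 0]) stool();
translate([-554, 243, 0]) stool();
translate([1180, 243, 0]) stool();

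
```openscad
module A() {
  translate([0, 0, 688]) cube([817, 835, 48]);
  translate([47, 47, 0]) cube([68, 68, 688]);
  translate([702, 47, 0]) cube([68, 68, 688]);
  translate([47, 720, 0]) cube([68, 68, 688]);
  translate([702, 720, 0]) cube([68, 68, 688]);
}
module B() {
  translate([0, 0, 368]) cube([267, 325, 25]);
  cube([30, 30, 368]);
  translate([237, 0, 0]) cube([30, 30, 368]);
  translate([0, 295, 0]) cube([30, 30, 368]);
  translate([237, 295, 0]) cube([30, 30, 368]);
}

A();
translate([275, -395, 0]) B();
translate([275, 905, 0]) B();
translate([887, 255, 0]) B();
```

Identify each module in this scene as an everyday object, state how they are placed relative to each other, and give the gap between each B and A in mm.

A is a table. B is a stool. Three stools sit around the table at the −y, +y, +x sides. The gap between each stool and the table is 70 mm.

Each stool's nearest face is 70 mm from the table's bounding box.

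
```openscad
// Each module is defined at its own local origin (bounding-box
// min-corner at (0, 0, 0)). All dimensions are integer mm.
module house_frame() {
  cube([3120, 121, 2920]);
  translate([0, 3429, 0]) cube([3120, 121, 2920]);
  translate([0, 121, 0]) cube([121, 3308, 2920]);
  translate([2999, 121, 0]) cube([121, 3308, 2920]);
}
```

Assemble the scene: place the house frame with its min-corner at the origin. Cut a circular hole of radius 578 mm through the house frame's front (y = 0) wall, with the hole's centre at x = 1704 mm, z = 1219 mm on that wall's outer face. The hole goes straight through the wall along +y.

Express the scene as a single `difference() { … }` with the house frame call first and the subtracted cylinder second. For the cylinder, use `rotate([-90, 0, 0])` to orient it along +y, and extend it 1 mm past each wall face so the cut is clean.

difference() {
  house_frame();
  translate([1704, -1, 1219]) rotate([-90, 0, 0]) cylinder(h = 123, r = 578);
}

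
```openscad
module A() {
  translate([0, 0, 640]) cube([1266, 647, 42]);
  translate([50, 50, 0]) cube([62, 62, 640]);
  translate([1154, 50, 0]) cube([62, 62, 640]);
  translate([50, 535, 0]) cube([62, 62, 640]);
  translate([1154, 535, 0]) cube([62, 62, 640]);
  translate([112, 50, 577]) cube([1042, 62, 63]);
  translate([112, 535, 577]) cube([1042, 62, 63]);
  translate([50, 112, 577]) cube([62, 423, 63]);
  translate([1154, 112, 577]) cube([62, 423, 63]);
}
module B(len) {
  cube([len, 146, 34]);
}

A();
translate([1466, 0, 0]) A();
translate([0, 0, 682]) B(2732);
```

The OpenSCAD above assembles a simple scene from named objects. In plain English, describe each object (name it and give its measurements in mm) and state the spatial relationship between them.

A is a table: top 1266 mm (x) × 647 mm (y), 42 mm thick, upper face at z = 682 mm, on four 62×62 mm square legs, each inset 50 mm from the nearest pair of top edges, running from z = 0 to the bottom of the top. Four apron rails, 62 mm thick and 63 mm tall, run between adjacent legs with their top edges flush with the underside of the top and their outer faces flush with the legs' outer faces.

B is a rectangular beam 2732 mm long (x), 146 mm deep (y), 34 mm thick (z).

The beam spans the tops of two tables placed 200 mm apart, resting at z = 682 mm.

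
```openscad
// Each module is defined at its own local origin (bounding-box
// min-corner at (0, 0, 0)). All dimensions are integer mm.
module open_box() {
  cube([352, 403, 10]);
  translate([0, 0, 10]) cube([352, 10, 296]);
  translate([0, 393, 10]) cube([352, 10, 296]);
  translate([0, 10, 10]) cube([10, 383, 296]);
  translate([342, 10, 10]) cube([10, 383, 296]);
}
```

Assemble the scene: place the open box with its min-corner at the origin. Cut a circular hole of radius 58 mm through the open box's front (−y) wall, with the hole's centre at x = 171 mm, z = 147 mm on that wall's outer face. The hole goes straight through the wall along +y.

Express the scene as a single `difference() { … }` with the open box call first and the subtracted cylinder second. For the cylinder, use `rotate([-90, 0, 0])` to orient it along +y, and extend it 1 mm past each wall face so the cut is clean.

difference() {
  open_box();
  translate([171, -1, 147]) rotate([-90, 0, 0]) cylinder(h = 12, r = 58);
}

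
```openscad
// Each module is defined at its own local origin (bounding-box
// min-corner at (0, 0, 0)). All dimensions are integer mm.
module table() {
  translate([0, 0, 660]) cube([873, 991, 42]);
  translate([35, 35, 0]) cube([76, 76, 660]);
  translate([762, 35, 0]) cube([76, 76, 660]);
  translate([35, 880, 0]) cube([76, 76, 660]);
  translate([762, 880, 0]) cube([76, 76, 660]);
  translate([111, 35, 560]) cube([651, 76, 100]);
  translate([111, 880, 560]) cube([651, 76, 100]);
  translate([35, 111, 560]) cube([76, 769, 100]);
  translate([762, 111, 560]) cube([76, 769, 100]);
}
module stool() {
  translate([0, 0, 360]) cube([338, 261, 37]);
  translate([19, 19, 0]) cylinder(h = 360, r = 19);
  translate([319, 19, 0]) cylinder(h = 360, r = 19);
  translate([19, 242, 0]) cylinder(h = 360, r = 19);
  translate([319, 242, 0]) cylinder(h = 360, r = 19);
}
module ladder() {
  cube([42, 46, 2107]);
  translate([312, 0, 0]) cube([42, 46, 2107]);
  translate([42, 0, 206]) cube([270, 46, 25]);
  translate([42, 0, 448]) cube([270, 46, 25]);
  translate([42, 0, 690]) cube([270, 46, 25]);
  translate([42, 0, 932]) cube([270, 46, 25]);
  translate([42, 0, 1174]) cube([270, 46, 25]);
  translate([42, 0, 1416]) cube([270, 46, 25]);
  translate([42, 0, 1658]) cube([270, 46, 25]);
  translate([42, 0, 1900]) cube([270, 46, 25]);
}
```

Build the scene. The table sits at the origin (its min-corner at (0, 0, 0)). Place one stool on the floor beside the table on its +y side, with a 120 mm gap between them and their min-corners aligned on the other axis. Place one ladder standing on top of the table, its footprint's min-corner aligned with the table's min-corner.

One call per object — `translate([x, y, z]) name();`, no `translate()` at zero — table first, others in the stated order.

table();
translate([0, 1111, 0]) stool();
translate([0, 0, 702]) ladder();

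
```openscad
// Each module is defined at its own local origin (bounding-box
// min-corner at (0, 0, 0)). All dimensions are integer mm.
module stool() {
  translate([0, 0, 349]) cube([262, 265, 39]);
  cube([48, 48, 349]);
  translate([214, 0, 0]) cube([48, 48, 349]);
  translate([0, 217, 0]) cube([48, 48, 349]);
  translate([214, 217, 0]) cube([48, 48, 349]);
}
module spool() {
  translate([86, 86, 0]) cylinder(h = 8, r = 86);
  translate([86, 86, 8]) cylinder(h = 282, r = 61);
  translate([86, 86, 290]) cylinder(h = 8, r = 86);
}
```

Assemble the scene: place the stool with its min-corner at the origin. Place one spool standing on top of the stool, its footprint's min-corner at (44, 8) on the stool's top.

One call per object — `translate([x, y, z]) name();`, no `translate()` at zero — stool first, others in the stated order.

stool();
translate([44, 8, 388]) spool();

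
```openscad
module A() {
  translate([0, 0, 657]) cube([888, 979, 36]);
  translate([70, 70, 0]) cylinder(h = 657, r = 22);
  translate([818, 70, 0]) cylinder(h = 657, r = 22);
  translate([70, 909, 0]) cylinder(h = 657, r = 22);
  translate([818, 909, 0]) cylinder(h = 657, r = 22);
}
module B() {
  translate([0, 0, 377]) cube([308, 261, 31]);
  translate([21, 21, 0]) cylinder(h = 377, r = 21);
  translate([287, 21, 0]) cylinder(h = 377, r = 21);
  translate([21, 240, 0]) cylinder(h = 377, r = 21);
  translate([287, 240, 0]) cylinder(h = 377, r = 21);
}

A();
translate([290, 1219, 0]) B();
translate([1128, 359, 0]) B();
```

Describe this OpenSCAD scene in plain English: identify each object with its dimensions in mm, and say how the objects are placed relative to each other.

A is a rectangular dining table. The top is 888×979×36 mm with its upper surface at z = 693 mm. It stands on four round legs of 44 mm diameter, each leg's bounding box inset 48 mm from the nearest pair of top edges, running from the floor to the underside of the top.

B is a four-legged stool. The seat is 308×261 mm, 31 mm thick, top at z = 408 mm. It stands on four round legs, each 42 mm in diameter, from z = 0 to the seat underside, each leg's axis is inset half a diameter from the nearest pair of seat edges (so the leg's bounding box is flush with the corner).

Two stools sit around the table at the +y, +x sides.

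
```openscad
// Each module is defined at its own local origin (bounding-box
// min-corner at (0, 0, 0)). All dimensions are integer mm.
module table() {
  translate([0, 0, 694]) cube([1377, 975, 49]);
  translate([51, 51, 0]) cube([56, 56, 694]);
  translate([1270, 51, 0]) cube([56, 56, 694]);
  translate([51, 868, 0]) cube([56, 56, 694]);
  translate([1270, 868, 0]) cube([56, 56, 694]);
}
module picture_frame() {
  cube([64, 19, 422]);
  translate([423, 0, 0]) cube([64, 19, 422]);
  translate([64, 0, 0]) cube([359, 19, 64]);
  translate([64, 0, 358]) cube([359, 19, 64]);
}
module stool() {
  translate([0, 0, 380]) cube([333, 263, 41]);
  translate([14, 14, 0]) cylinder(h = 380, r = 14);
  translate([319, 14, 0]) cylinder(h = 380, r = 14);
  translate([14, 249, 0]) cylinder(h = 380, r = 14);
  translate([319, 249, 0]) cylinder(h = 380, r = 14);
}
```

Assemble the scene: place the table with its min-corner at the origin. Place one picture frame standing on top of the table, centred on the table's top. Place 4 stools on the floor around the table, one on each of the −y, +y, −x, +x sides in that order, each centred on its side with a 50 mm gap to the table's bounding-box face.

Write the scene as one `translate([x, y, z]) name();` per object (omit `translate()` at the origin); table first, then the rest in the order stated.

table();
translate([445, 478, 743]) picture_frame();
translate([522, -313, 0]) stool();
translate([522, 1025, 0]) stool();
translate([-383, 356, 0]) stool();
translate([1427, 356, 0]) stool();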